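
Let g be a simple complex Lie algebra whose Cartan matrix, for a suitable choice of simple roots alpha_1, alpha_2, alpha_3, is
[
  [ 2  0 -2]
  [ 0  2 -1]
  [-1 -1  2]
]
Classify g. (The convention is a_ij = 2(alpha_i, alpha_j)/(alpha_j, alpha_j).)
C_3 (sp(6))

The matrix has rank 3 with 2's on the diagonal. Reading the off-diagonal entries as Dynkin edges (a single edge where a_ij = a_ji = -1; a double or triple edge where a_ij * a_ji = 2 or 3), the diagram is a chain of 3 nodes with a double edge at one end; the terminal node there is the unique long simple root (C_3). One simple-root ordering that puts it in standard form is (alpha_2, alpha_3, alpha_1). So the algebra is type C_3, i.e. sp(6).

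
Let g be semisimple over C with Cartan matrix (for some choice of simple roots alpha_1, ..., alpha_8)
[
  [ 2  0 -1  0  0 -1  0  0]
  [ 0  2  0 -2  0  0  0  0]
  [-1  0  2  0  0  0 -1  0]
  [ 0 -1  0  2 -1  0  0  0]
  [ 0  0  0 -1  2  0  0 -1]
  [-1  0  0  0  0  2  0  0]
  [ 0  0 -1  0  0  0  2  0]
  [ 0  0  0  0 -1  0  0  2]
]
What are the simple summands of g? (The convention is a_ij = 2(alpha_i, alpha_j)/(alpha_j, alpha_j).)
A_4 ⊕ C_4

The diagram associated to this matrix has two connected components: the simple roots {alpha_1, alpha_3, alpha_6, alpha_7} form a chain of 4 nodes with single edges (A_4), and {alpha_2, alpha_4, alpha_5, alpha_8} form a chain of 4 nodes with a double edge at one end; the terminal node there is the unique long simple root (C_4). A semisimple Lie algebra decomposes uniquely as the direct sum of simple ideals, one per connected component of its Dynkin diagram, so g ≅ A_4 ⊕ C_4 (dimension 24 + 36 = 60).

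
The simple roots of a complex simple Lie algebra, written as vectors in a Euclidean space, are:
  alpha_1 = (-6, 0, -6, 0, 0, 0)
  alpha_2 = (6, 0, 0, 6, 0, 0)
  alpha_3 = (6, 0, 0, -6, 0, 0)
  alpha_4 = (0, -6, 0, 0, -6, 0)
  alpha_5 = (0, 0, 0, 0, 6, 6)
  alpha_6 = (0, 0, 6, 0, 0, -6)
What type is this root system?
D_6

Compute the Cartan integers a_ij = 2(alpha_i, alpha_j)/(alpha_j, alpha_j); the resulting 6x6 Cartan matrix is
[[2, -1, -1, 0, 0, -1], [-1, 2, 0, 0, 0, 0], [-1, 0, 2, 0, 0, 0], [0, 0, 0, 2, -1, 0], [0, 0, 0, -1, 2, -1], [-1, 0, 0, 0, -1, 2]].
All simple roots have the same length, so the diagram is simply laced. The associated Dynkin diagram is a chain of 4 nodes with a fork of two nodes at one end (D_6), so the type is D_6 (the algebra so(12)).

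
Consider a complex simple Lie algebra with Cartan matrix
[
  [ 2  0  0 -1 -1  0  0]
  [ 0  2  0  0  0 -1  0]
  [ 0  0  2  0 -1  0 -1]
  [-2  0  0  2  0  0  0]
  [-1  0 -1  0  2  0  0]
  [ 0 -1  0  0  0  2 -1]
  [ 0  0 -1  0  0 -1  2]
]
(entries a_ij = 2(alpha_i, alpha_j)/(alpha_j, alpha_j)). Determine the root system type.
The matrix has rank 7 with 2's on the diagonal. Reading the off-diagonal entries as Dynkin edges (a single edge where a_ij = a_ji = -1; a double or triple edge where a_ij * a_ji = 2 or 3), the diagram is a chain of 7 nodes with a double edge at one end; the terminal node there is the unique long simple root (C_7). One simple-root ordering that puts it in standard form is (alpha_2, alpha_6, alpha_7, alpha_3, alpha_5, alpha_1, alpha_4). So the algebra is type C_7, i.e. sp(14).

type C_7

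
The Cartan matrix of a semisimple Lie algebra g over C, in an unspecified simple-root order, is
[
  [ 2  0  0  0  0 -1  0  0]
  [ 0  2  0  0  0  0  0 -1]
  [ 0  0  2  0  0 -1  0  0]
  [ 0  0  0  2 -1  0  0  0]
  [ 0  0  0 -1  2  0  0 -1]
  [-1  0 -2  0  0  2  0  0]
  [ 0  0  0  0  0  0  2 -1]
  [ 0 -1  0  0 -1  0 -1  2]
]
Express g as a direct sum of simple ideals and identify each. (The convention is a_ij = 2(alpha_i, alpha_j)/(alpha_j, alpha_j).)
The diagram associated to this matrix has two connected components: the simple roots {alpha_1, alpha_3, alpha_6} form a chain of 3 nodes with a double edge at one end; the terminal node there is the unique short simple root (B_3), and {alpha_2, alpha_4, alpha_5, alpha_7, alpha_8} form a chain of 3 nodes with a fork of two nodes at one end (D_5). A semisimple Lie algebra decomposes uniquely as the direct sum of simple ideals, one per connected component of its Dynkin diagram, so g ≅ B_3 ⊕ D_5 (dimension 21 + 45 = 66).

type B_3 ⊕ type D_5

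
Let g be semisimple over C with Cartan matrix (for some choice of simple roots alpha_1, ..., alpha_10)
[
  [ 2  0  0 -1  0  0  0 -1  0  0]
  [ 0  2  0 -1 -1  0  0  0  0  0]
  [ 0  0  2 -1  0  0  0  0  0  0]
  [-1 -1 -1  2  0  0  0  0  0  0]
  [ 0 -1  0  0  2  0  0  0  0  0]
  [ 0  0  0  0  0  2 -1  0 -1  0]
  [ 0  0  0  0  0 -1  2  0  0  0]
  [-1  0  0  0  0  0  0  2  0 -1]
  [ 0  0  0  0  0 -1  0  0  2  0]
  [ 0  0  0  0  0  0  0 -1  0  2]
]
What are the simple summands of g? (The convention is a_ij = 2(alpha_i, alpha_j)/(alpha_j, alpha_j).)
type A_3 ⊕ type E_7

The diagram associated to this matrix has two connected components: the simple roots {alpha_6, alpha_7, alpha_9} form a chain of 3 nodes with single edges (A_3), and {alpha_1, alpha_2, alpha_3, alpha_4, alpha_5, alpha_8, alpha_10} form a chain of 6 nodes with one extra node attached to the third node from one end (E_7). A semisimple Lie algebra decomposes uniquely as the direct sum of simple ideals, one per connected component of its Dynkin diagram, so g ≅ A_3 ⊕ E_7 (dimension 15 + 133 = 148).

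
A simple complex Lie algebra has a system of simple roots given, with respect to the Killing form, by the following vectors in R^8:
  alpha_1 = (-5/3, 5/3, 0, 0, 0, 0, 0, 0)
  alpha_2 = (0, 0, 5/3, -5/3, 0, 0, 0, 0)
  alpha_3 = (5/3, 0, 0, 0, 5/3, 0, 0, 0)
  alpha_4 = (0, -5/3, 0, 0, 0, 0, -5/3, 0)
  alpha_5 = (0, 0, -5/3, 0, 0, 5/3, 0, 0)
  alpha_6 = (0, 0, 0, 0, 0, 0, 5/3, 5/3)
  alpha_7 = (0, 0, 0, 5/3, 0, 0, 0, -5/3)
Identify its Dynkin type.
Compute the Cartan integers a_ij = 2(alpha_i, alpha_j)/(alpha_j, alpha_j); the resulting 7x7 Cartan matrix is
[[2, 0, -1, -1, 0, 0, 0], [0, 2, 0, 0, -1, 0, -1], [-1, 0, 2, 0, 0, 0, 0], [-1, 0, 0, 2, 0, -1, 0], [0, -1, 0, 0, 2, 0, 0], [0, 0, 0, -1, 0, 2, -1], [0, -1, 0, 0, 0, -1, 2]].
All simple roots have the same length, so the diagram is simply laced. The associated Dynkin diagram is a chain of 7 nodes with single edges (A_7), so the type is A_7 (the algebra sl(8)).

type A_7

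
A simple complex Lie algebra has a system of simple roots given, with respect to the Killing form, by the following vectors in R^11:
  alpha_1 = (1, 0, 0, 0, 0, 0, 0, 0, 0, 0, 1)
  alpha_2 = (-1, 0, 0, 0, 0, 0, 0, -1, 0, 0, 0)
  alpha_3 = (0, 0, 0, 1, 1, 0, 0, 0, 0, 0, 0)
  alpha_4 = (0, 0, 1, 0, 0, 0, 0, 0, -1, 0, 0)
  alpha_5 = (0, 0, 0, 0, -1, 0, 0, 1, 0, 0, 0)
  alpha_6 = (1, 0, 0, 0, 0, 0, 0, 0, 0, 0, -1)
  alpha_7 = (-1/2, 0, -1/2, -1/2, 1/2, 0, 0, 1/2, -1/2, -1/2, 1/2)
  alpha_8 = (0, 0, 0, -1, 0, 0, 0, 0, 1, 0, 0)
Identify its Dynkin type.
type E_8

Compute the Cartan integers a_ij = 2(alpha_i, alpha_j)/(alpha_j, alpha_j); the resulting 8x8 Cartan matrix is
[[2, -1, 0, 0, 0, 0, 0, 0], [-1, 2, 0, 0, -1, -1, 0, 0], [0, 0, 2, 0, -1, 0, 0, -1], [0, 0, 0, 2, 0, 0, 0, -1], [0, -1, -1, 0, 2, 0, 0, 0], [0, -1, 0, 0, 0, 2, -1, 0], [0, 0, 0, 0, 0, -1, 2, 0], [0, 0, -1, -1, 0, 0, 0, 2]].
All simple roots have the same length, so the diagram is simply laced. The associated Dynkin diagram is a chain of 7 nodes with one extra node attached to the third node from one end (E_8), so the type is E_8.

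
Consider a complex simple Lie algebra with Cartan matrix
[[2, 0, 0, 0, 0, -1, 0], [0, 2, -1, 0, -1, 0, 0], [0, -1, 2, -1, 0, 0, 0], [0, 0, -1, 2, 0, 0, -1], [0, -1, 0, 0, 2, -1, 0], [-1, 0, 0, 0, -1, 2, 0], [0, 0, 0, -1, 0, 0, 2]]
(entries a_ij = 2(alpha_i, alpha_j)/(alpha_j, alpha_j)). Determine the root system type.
A7

The matrix has rank 7 with 2's on the diagonal. Reading the off-diagonal entries as Dynkin edges (a single edge where a_ij = a_ji = -1; a double or triple edge where a_ij * a_ji = 2 or 3), the diagram is a chain of 7 nodes with single edges (A_7). One simple-root ordering that puts it in standard form is (alpha_1, alpha_6, alpha_5, alpha_2, alpha_3, alpha_4, alpha_7). So the algebra is type A_7, i.e. sl(8).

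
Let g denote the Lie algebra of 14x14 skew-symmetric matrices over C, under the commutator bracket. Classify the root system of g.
D7

This is so(14) with 14 even, which has dimension 14(14-1)/2 = 91 and rank 14/2 = 7. In the classification of classical Lie algebras, the orthogonal algebra so(2n) in an even number of variables has type D_n; here n = 7, so the Dynkin diagram is a chain of 5 nodes with a fork of two nodes at one end (D_7). Hence the type is D_7.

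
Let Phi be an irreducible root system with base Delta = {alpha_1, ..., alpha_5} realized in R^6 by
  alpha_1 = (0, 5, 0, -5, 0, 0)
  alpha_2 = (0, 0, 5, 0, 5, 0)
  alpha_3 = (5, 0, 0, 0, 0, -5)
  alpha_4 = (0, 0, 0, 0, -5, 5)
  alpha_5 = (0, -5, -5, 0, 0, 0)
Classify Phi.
Compute the Cartan integers a_ij = 2(alpha_i, alpha_j)/(alpha_j, alpha_j); the resulting 5x5 Cartan matrix is
[[2, 0, 0, 0, -1], [0, 2, 0, -1, -1], [0, 0, 2, -1, 0], [0, -1, -1, 2, 0], [-1, -1, 0, 0, 2]].
All simple roots have the same length, so the diagram is simply laced. The associated Dynkin diagram is a chain of 5 nodes with single edges (A_5), so the type is A_5 (the algebra sl(6)).

A_5 (sl(6))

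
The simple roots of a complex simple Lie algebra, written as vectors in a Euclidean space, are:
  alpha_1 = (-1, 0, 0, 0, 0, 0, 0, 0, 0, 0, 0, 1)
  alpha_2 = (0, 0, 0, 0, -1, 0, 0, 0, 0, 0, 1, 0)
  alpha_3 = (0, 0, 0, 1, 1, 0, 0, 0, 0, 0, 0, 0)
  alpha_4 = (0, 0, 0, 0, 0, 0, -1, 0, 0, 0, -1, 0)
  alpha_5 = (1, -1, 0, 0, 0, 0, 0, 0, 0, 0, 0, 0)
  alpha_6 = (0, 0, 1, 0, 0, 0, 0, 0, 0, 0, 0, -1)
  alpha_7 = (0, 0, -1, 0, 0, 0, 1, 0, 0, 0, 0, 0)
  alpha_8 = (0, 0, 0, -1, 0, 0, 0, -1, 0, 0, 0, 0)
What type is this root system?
Compute the Cartan integers a_ij = 2(alpha_i, alpha_j)/(alpha_j, alpha_j); the resulting 8x8 Cartan matrix is
[[2, 0, 0, 0, -1, -1, 0, 0], [0, 2, -1, -1, 0, 0, 0, 0], [0, -1, 2, 0, 0, 0, 0, -1], [0, -1, 0, 2, 0, 0, -1, 0], [-1, 0, 0, 0, 2, 0, 0, 0], [-1, 0, 0, 0, 0, 2, -1, 0], [0, 0, 0, -1, 0, -1, 2, 0], [0, 0, -1, 0, 0, 0, 0, 2]].
All simple roots have the same length, so the diagram is simply laced. The associated Dynkin diagram is a chain of 8 nodes with single edges (A_8), so the type is A_8 (the algebra sl(9)).

type A_8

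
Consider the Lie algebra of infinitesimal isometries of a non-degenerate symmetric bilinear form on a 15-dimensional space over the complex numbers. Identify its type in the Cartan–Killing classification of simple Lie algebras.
B7

This is so(15) with 15 odd, which has dimension 15(15-1)/2 = 105 and rank (15-1)/2 = 7. In the classification of classical Lie algebras, the orthogonal algebra so(2n+1) in an odd number of variables has type B_n; here n = 7, so the Dynkin diagram is a chain of 7 nodes with a double edge at one end; the terminal node there is the unique short simple root (B_7). Hence the type is B_7.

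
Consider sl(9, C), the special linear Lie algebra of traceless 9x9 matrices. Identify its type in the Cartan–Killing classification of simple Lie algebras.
This is sl(9), which has dimension 9^2 - 1 = 80 and rank 9 - 1 = 8 (a Cartan subalgebra is the diagonal traceless matrices). In the classification of classical Lie algebras, the special linear algebra sl(n+1) has type A_n; here n = 8, so the Dynkin diagram is a chain of 8 nodes with single edges (A_8). Hence the type is A_8.

A_8 (sl(9))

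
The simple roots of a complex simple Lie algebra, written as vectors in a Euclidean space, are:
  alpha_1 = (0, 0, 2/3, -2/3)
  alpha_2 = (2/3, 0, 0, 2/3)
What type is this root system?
A_2

Compute the Cartan integers a_ij = 2(alpha_i, alpha_j)/(alpha_j, alpha_j); the resulting 2x2 Cartan matrix is
[[2, -1], [-1, 2]].
All simple roots have the same length, so the diagram is simply laced. The associated Dynkin diagram is a chain of 2 nodes with single edges (A_2), so the type is A_2 (the algebra sl(3)).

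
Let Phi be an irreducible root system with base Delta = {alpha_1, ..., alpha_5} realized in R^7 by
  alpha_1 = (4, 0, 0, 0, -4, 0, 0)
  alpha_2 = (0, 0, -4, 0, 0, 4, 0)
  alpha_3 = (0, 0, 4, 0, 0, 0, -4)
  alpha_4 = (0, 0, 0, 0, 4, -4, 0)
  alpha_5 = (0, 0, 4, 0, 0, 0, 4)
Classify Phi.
D_5

Compute the Cartan integers a_ij = 2(alpha_i, alpha_j)/(alpha_j, alpha_j); the resulting 5x5 Cartan matrix is
[[2, 0, 0, -1, 0], [0, 2, -1, -1, -1], [0, -1, 2, 0, 0], [-1, -1, 0, 2, 0], [0, -1, 0, 0, 2]].
All simple roots have the same length, so the diagram is simply laced. The associated Dynkin diagram is a chain of 3 nodes with a fork of two nodes at one end (D_5), so the type is D_5 (the algebra so(10)).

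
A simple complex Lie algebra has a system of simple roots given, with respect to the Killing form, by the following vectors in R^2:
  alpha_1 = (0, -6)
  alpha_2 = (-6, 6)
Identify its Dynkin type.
B_2

Compute the Cartan integers a_ij = 2(alpha_i, alpha_j)/(alpha_j, alpha_j); the resulting 2x2 Cartan matrix is
[[2, -1], [-2, 2]].
The roots have two lengths (squared-length ratio 2:1); the short ones are alpha_{1}. The associated Dynkin diagram is a chain of 2 nodes with a double edge at one end; the terminal node there is the unique short simple root (B_2), so the type is B_2 (the algebra so(5)).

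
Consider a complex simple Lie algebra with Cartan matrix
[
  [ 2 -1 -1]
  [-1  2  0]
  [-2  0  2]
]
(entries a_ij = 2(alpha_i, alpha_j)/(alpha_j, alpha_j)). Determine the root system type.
C_3 (sp(6))

The matrix has rank 3 with 2's on the diagonal. Reading the off-diagonal entries as Dynkin edges (a single edge where a_ij = a_ji = -1; a double or triple edge where a_ij * a_ji = 2 or 3), the diagram is a chain of 3 nodes with a double edge at one end; the terminal node there is the unique long simple root (C_3). One simple-root ordering that puts it in standard form is (alpha_2, alpha_1, alpha_3). So the algebra is type C_3, i.e. sp(6).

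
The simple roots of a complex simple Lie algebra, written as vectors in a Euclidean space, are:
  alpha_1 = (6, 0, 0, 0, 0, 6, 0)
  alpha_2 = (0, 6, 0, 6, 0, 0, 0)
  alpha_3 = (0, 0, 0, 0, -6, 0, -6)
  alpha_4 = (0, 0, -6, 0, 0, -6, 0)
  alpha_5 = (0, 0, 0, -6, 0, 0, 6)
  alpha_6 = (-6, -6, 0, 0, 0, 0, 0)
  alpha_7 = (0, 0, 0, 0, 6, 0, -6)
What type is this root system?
Compute the Cartan integers a_ij = 2(alpha_i, alpha_j)/(alpha_j, alpha_j); the resulting 7x7 Cartan matrix is
[[2, 0, 0, -1, 0, -1, 0], [0, 2, 0, 0, -1, -1, 0], [0, 0, 2, 0, -1, 0, 0], [-1, 0, 0, 2, 0, 0, 0], [0, -1, -1, 0, 2, 0, -1], [-1, -1, 0, 0, 0, 2, 0], [0, 0, 0, 0, -1, 0, 2]].
All simple roots have the same length, so the diagram is simply laced. The associated Dynkin diagram is a chain of 5 nodes with a fork of two nodes at one end (D_7), so the type is D_7 (the algebra so(14)).

D_7 (so(14))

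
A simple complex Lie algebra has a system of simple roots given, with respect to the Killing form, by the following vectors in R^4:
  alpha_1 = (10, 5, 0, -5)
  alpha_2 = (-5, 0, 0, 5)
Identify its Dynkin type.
type G_2

Compute the Cartan integers a_ij = 2(alpha_i, alpha_j)/(alpha_j, alpha_j); the resulting 2x2 Cartan matrix is
[[2, -3], [-1, 2]].
The roots have two lengths (squared-length ratio 3:1); the short ones are alpha_{2}. The associated Dynkin diagram is two nodes joined by a triple edge (G_2), so the type is G_2.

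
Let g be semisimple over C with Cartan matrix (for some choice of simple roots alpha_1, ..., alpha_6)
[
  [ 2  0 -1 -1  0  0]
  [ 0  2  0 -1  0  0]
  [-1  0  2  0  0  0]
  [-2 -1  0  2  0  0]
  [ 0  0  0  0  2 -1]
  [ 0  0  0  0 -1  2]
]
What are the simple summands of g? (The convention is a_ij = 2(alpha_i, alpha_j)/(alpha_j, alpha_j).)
The diagram associated to this matrix has two connected components: the simple roots {alpha_5, alpha_6} form a chain of 2 nodes with single edges (A_2), and {alpha_1, alpha_2, alpha_3, alpha_4} form a chain of 4 nodes with a double edge between the middle two (F_4). A semisimple Lie algebra decomposes uniquely as the direct sum of simple ideals, one per connected component of its Dynkin diagram, so g ≅ A_2 ⊕ F_4 (dimension 8 + 52 = 60).

type A_2 ⊕ type F_4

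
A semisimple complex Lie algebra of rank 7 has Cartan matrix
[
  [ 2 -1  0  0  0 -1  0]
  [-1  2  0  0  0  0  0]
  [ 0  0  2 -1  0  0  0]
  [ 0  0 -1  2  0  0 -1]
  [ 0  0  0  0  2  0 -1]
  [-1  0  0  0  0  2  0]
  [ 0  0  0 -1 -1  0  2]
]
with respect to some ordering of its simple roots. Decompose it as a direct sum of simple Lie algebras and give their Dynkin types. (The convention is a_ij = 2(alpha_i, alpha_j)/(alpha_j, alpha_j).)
The diagram associated to this matrix has two connected components: the simple roots {alpha_1, alpha_2, alpha_6} form a chain of 3 nodes with single edges (A_3), and {alpha_3, alpha_4, alpha_5, alpha_7} form a chain of 4 nodes with single edges (A_4). A semisimple Lie algebra decomposes uniquely as the direct sum of simple ideals, one per connected component of its Dynkin diagram, so g ≅ A_3 ⊕ A_4 (dimension 15 + 24 = 39).

type A_3 + type A_4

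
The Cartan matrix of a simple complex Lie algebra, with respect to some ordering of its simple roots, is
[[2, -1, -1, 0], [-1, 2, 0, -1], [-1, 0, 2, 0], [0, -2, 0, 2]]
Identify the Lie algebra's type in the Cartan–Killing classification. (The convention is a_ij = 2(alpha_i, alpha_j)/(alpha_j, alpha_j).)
The matrix has rank 4 with 2's on the diagonal. Reading the off-diagonal entries as Dynkin edges (a single edge where a_ij = a_ji = -1; a double or triple edge where a_ij * a_ji = 2 or 3), the diagram is a chain of 4 nodes with a double edge at one end; the terminal node there is the unique long simple root (C_4). One simple-root ordering that puts it in standard form is (alpha_3, alpha_1, alpha_2, alpha_4). So the algebra is type C_4, i.e. sp(8).

type C_4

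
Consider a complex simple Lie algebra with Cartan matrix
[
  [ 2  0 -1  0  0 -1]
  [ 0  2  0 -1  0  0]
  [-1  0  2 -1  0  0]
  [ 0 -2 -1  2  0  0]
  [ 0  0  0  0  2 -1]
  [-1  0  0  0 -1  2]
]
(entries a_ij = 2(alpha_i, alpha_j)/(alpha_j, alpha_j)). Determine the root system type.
The matrix has rank 6 with 2's on the diagonal. Reading the off-diagonal entries as Dynkin edges (a single edge where a_ij = a_ji = -1; a double or triple edge where a_ij * a_ji = 2 or 3), the diagram is a chain of 6 nodes with a double edge at one end; the terminal node there is the unique short simple root (B_6). One simple-root ordering that puts it in standard form is (alpha_5, alpha_6, alpha_1, alpha_3, alpha_4, alpha_2). So the algebra is type B_6, i.e. so(13).

B_6 (so(13))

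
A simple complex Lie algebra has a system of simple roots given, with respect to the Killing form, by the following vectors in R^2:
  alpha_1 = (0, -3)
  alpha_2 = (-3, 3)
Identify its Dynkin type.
Compute the Cartan integers a_ij = 2(alpha_i, alpha_j)/(alpha_j, alpha_j); the resulting 2x2 Cartan matrix is
[[2, -1], [-2, 2]].
The roots have two lengths (squared-length ratio 2:1); the short ones are alpha_{1}. The associated Dynkin diagram is a chain of 2 nodes with a double edge at one end; the terminal node there is the unique short simple root (B_2), so the type is B_2 (the algebra so(5)).

B_2 (so(5))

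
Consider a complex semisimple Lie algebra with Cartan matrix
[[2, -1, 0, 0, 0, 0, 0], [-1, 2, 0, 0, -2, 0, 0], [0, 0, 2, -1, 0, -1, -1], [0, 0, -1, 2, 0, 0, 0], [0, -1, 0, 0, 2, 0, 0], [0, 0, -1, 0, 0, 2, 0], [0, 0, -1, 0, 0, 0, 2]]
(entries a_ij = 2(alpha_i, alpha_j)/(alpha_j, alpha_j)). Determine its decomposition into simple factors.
B3 ⊕ D4

The diagram associated to this matrix has two connected components: the simple roots {alpha_1, alpha_2, alpha_5} form a chain of 3 nodes with a double edge at one end; the terminal node there is the unique short simple root (B_3), and {alpha_3, alpha_4, alpha_6, alpha_7} form a chain of 2 nodes with a fork of two nodes at one end (D_4). A semisimple Lie algebra decomposes uniquely as the direct sum of simple ideals, one per connected component of its Dynkin diagram, so g ≅ B_3 ⊕ D_4 (dimension 21 + 28 = 49).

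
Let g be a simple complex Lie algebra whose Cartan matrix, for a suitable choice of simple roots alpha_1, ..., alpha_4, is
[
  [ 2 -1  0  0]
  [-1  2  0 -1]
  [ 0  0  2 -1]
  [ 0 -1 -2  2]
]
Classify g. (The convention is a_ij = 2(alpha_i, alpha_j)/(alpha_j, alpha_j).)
The matrix has rank 4 with 2's on the diagonal. Reading the off-diagonal entries as Dynkin edges (a single edge where a_ij = a_ji = -1; a double or triple edge where a_ij * a_ji = 2 or 3), the diagram is a chain of 4 nodes with a double edge at one end; the terminal node there is the unique short simple root (B_4). One simple-root ordering that puts it in standard form is (alpha_1, alpha_2, alpha_4, alpha_3). So the algebra is type B_4, i.e. so(9).

B_4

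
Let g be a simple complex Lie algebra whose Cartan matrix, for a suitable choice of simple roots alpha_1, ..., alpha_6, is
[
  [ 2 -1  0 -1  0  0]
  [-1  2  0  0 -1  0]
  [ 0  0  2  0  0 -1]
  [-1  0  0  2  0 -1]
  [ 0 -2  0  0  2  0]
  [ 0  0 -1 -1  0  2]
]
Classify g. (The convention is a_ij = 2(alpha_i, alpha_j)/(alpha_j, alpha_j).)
C_6

The matrix has rank 6 with 2's on the diagonal. Reading the off-diagonal entries as Dynkin edges (a single edge where a_ij = a_ji = -1; a double or triple edge where a_ij * a_ji = 2 or 3), the diagram is a chain of 6 nodes with a double edge at one end; the terminal node there is the unique long simple root (C_6). One simple-root ordering that puts it in standard form is (alpha_3, alpha_6, alpha_4, alpha_1, alpha_2, alpha_5). So the algebra is type C_6, i.e. sp(12).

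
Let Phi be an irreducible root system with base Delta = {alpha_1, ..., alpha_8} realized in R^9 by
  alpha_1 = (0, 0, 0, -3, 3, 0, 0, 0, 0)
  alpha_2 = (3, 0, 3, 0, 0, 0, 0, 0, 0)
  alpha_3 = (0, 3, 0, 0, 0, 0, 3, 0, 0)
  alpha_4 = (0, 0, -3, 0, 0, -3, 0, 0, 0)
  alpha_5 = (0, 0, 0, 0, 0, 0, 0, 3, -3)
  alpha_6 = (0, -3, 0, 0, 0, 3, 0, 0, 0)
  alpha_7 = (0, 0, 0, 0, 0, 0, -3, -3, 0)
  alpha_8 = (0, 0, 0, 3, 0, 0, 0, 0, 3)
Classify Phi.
A8

Compute the Cartan integers a_ij = 2(alpha_i, alpha_j)/(alpha_j, alpha_j); the resulting 8x8 Cartan matrix is
[[2, 0, 0, 0, 0, 0, 0, -1], [0, 2, 0, -1, 0, 0, 0, 0], [0, 0, 2, 0, 0, -1, -1, 0], [0, -1, 0, 2, 0, -1, 0, 0], [0, 0, 0, 0, 2, 0, -1, -1], [0, 0, -1, -1, 0, 2, 0, 0], [0, 0, -1, 0, -1, 0, 2, 0], [-1, 0, 0, 0, -1, 0, 0, 2]].
All simple roots have the same length, so the diagram is simply laced. The associated Dynkin diagram is a chain of 8 nodes with single edges (A_8), so the type is A_8 (the algebra sl(9)).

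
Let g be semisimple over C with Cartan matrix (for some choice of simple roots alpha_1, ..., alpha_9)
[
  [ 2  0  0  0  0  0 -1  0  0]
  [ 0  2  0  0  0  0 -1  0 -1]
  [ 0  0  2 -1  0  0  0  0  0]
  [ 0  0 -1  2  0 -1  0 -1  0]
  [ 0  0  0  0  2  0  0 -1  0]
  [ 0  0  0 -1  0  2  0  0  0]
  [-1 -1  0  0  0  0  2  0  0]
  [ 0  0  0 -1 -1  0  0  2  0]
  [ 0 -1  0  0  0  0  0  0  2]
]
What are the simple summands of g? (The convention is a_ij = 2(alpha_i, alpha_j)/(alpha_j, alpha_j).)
A_4 (sl(5)) + D_5 (so(10))

The diagram associated to this matrix has two connected components: the simple roots {alpha_1, alpha_2, alpha_7, alpha_9} form a chain of 4 nodes with single edges (A_4), and {alpha_3, alpha_4, alpha_5, alpha_6, alpha_8} form a chain of 3 nodes with a fork of two nodes at one end (D_5). A semisimple Lie algebra decomposes uniquely as the direct sum of simple ideals, one per connected component of its Dynkin diagram, so g ≅ A_4 ⊕ D_5 (dimension 24 + 45 = 69).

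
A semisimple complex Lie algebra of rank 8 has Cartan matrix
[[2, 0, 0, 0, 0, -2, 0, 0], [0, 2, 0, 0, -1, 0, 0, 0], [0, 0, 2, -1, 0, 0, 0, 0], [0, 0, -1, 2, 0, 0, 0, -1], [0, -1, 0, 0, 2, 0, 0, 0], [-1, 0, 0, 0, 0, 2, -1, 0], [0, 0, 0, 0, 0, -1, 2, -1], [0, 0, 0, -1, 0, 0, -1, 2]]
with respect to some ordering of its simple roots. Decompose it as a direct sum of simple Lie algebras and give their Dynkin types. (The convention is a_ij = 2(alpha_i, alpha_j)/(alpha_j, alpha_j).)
A_2 + C_6

The diagram associated to this matrix has two connected components: the simple roots {alpha_2, alpha_5} form a chain of 2 nodes with single edges (A_2), and {alpha_1, alpha_3, alpha_4, alpha_6, alpha_7, alpha_8} form a chain of 6 nodes with a double edge at one end; the terminal node there is the unique long simple root (C_6). A semisimple Lie algebra decomposes uniquely as the direct sum of simple ideals, one per connected component of its Dynkin diagram, so g ≅ A_2 ⊕ C_6 (dimension 8 + 78 = 86).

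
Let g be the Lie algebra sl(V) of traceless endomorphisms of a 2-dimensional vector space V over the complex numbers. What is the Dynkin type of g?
A_1 (sl(2))

This is sl(2), which has dimension 2^2 - 1 = 3 and rank 2 - 1 = 1 (a Cartan subalgebra is the diagonal traceless matrices). In the classification of classical Lie algebras, the special linear algebra sl(n+1) has type A_n; here n = 1, so the Dynkin diagram is a chain of 1 nodes with single edges (A_1). Hence the type is A_1.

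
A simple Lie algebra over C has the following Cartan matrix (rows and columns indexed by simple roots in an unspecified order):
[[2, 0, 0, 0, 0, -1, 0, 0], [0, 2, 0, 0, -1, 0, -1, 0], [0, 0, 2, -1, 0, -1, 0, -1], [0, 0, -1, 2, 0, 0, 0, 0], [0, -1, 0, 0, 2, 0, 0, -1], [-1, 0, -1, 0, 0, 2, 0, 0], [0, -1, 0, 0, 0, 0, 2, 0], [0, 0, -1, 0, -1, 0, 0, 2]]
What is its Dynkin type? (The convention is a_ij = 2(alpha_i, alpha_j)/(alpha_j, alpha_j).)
E8

The matrix has rank 8 with 2's on the diagonal. Reading the off-diagonal entries as Dynkin edges (a single edge where a_ij = a_ji = -1; a double or triple edge where a_ij * a_ji = 2 or 3), the diagram is a chain of 7 nodes with one extra node attached to the third node from one end (E_8). One simple-root ordering that puts it in standard form is (alpha_1, alpha_4, alpha_6, alpha_3, alpha_8, alpha_5, alpha_2, alpha_7). So the algebra is type E_8.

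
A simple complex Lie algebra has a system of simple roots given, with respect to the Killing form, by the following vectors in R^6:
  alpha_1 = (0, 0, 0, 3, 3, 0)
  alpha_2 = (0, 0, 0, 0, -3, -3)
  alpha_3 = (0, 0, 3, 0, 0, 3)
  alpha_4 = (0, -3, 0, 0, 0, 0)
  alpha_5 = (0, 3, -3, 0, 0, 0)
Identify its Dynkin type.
Compute the Cartan integers a_ij = 2(alpha_i, alpha_j)/(alpha_j, alpha_j); the resulting 5x5 Cartan matrix is
[[2, -1, 0, 0, 0], [-1, 2, -1, 0, 0], [0, -1, 2, 0, -1], [0, 0, 0, 2, -1], [0, 0, -1, -2, 2]].
The roots have two lengths (squared-length ratio 2:1); the short ones are alpha_{4}. The associated Dynkin diagram is a chain of 5 nodes with a double edge at one end; the terminal node there is the unique short simple root (B_5), so the type is B_5 (the algebra so(11)).

B_5 (so(11))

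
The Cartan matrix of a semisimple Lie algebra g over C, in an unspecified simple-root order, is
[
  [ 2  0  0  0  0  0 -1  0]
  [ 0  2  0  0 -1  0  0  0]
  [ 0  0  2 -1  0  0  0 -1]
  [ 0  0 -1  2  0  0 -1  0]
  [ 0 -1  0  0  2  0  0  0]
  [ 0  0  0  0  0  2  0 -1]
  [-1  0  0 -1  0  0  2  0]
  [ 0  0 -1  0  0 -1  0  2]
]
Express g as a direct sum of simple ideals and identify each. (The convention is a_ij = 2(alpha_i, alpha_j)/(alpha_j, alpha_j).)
The diagram associated to this matrix has two connected components: the simple roots {alpha_2, alpha_5} form a chain of 2 nodes with single edges (A_2), and {alpha_1, alpha_3, alpha_4, alpha_6, alpha_7, alpha_8} form a chain of 6 nodes with single edges (A_6). A semisimple Lie algebra decomposes uniquely as the direct sum of simple ideals, one per connected component of its Dynkin diagram, so g ≅ A_2 ⊕ A_6 (dimension 8 + 48 = 56).

type A_2 + type A_6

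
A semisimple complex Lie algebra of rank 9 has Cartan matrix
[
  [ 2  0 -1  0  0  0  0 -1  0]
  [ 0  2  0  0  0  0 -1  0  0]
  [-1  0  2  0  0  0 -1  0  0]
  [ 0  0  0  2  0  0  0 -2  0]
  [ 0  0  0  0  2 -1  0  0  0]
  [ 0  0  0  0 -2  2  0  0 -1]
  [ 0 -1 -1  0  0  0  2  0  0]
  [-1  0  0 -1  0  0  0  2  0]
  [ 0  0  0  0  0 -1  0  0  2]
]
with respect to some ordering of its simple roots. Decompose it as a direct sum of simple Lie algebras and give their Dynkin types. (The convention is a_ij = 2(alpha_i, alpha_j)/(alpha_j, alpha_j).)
type B_3 ⊕ type C_6

The diagram associated to this matrix has two connected components: the simple roots {alpha_5, alpha_6, alpha_9} form a chain of 3 nodes with a double edge at one end; the terminal node there is the unique short simple root (B_3), and {alpha_1, alpha_2, alpha_3, alpha_4, alpha_7, alpha_8} form a chain of 6 nodes with a double edge at one end; the terminal node there is the unique long simple root (C_6). A semisimple Lie algebra decomposes uniquely as the direct sum of simple ideals, one per connected component of its Dynkin diagram, so g ≅ B_3 ⊕ C_6 (dimension 21 + 78 = 99).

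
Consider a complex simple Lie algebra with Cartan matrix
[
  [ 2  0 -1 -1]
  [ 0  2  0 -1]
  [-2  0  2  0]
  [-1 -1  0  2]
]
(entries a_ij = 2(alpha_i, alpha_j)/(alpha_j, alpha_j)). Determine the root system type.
The matrix has rank 4 with 2's on the diagonal. Reading the off-diagonal entries as Dynkin edges (a single edge where a_ij = a_ji = -1; a double or triple edge where a_ij * a_ji = 2 or 3), the diagram is a chain of 4 nodes with a double edge at one end; the terminal node there is the unique long simple root (C_4). One simple-root ordering that puts it in standard form is (alpha_2, alpha_4, alpha_1, alpha_3). So the algebra is type C_4, i.e. sp(8).

C_4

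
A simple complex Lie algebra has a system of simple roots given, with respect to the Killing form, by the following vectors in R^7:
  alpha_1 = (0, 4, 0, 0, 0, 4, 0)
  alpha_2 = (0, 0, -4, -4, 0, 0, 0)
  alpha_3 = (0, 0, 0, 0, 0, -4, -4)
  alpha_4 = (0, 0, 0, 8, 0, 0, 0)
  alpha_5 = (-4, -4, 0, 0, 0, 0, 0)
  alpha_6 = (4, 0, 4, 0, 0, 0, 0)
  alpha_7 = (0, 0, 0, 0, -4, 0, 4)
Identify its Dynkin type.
C7

Compute the Cartan integers a_ij = 2(alpha_i, alpha_j)/(alpha_j, alpha_j); the resulting 7x7 Cartan matrix is
[[2, 0, -1, 0, -1, 0, 0], [0, 2, 0, -1, 0, -1, 0], [-1, 0, 2, 0, 0, 0, -1], [0, -2, 0, 2, 0, 0, 0], [-1, 0, 0, 0, 2, -1, 0], [0, -1, 0, 0, -1, 2, 0], [0, 0, -1, 0, 0, 0, 2]].
The roots have two lengths (squared-length ratio 2:1); the short ones are alpha_{1,2,3,5,6,7}. The associated Dynkin diagram is a chain of 7 nodes with a double edge at one end; the terminal node there is the unique long simple root (C_7), so the type is C_7 (the algebra sp(14)).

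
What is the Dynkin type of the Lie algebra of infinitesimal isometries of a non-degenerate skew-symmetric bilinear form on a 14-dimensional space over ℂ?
type C_7

This is sp(14), which has dimension 14(14+1)/2 = 105 and rank 14/2 = 7. In the classification of classical Lie algebras, the symplectic algebra sp(2n) has type C_n; here n = 7, so the Dynkin diagram is a chain of 7 nodes with a double edge at one end; the terminal node there is the unique long simple root (C_7). Hence the type is C_7.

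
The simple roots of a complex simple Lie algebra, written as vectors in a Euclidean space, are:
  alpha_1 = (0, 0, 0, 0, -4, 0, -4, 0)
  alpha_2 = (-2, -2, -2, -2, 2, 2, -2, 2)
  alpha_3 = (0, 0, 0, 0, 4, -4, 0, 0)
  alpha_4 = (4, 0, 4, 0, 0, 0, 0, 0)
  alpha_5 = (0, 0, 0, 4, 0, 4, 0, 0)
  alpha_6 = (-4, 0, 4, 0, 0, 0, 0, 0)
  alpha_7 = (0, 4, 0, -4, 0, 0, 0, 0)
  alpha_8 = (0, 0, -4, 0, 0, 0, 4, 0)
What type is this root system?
E_8

Compute the Cartan integers a_ij = 2(alpha_i, alpha_j)/(alpha_j, alpha_j); the resulting 8x8 Cartan matrix is
[[2, 0, -1, 0, 0, 0, 0, -1], [0, 2, 0, -1, 0, 0, 0, 0], [-1, 0, 2, 0, -1, 0, 0, 0], [0, -1, 0, 2, 0, 0, 0, -1], [0, 0, -1, 0, 2, 0, -1, 0], [0, 0, 0, 0, 0, 2, 0, -1], [0, 0, 0, 0, -1, 0, 2, 0], [-1, 0, 0, -1, 0, -1, 0, 2]].
All simple roots have the same length, so the diagram is simply laced. The associated Dynkin diagram is a chain of 7 nodes with one extra node attached to the third node from one end (E_8), so the type is E_8.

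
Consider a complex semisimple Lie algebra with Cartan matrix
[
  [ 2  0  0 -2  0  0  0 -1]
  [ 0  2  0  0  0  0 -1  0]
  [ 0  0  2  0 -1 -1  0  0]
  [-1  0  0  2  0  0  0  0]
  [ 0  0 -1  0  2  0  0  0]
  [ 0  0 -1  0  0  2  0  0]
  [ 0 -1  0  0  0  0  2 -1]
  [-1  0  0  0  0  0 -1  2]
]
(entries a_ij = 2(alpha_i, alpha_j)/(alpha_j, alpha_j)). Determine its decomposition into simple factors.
The diagram associated to this matrix has two connected components: the simple roots {alpha_3, alpha_5, alpha_6} form a chain of 3 nodes with single edges (A_3), and {alpha_1, alpha_2, alpha_4, alpha_7, alpha_8} form a chain of 5 nodes with a double edge at one end; the terminal node there is the unique short simple root (B_5). A semisimple Lie algebra decomposes uniquely as the direct sum of simple ideals, one per connected component of its Dynkin diagram, so g ≅ A_3 ⊕ B_5 (dimension 15 + 55 = 70).

type A_3 ⊕ type B_5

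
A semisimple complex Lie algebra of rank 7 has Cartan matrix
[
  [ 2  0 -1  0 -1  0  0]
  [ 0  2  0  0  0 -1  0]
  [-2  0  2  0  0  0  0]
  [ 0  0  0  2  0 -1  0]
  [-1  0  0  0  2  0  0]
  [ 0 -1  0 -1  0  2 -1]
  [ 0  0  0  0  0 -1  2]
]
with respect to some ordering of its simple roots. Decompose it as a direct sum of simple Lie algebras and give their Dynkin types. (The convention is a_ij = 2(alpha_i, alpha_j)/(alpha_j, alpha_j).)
C_3 ⊕ D_4

The diagram associated to this matrix has two connected components: the simple roots {alpha_1, alpha_3, alpha_5} form a chain of 3 nodes with a double edge at one end; the terminal node there is the unique long simple root (C_3), and {alpha_2, alpha_4, alpha_6, alpha_7} form a chain of 2 nodes with a fork of two nodes at one end (D_4). A semisimple Lie algebra decomposes uniquely as the direct sum of simple ideals, one per connected component of its Dynkin diagram, so g ≅ C_3 ⊕ D_4 (dimension 21 + 28 = 49).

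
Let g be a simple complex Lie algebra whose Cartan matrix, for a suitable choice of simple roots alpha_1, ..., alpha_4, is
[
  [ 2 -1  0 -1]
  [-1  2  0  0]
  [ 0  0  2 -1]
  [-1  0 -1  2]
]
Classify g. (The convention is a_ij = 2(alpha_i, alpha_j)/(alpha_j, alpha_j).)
type A_4

The matrix has rank 4 with 2's on the diagonal. Reading the off-diagonal entries as Dynkin edges (a single edge where a_ij = a_ji = -1; a double or triple edge where a_ij * a_ji = 2 or 3), the diagram is a chain of 4 nodes with single edges (A_4). One simple-root ordering that puts it in standard form is (alpha_3, alpha_4, alpha_1, alpha_2). So the algebra is type A_4, i.e. sl(5).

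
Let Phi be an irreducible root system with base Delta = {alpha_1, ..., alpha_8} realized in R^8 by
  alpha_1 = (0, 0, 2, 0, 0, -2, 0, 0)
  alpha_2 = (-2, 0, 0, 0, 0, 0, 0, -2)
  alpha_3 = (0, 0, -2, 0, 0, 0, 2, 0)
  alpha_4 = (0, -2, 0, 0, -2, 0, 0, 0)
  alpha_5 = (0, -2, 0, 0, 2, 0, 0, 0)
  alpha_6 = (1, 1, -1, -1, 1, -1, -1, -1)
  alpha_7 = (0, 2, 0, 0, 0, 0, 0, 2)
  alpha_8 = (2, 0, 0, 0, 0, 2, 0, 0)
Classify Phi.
E8

Compute the Cartan integers a_ij = 2(alpha_i, alpha_j)/(alpha_j, alpha_j); the resulting 8x8 Cartan matrix is
[[2, 0, -1, 0, 0, 0, 0, -1], [0, 2, 0, 0, 0, 0, -1, -1], [-1, 0, 2, 0, 0, 0, 0, 0], [0, 0, 0, 2, 0, -1, -1, 0], [0, 0, 0, 0, 2, 0, -1, 0], [0, 0, 0, -1, 0, 2, 0, 0], [0, -1, 0, -1, -1, 0, 2, 0], [-1, -1, 0, 0, 0, 0, 0, 2]].
All simple roots have the same length, so the diagram is simply laced. The associated Dynkin diagram is a chain of 7 nodes with one extra node attached to the third node from one end (E_8), so the type is E_8.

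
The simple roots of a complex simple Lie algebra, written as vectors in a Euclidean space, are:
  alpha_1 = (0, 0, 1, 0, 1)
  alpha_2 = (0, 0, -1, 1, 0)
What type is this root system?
Compute the Cartan integers a_ij = 2(alpha_i, alpha_j)/(alpha_j, alpha_j); the resulting 2x2 Cartan matrix is
[[2, -1], [-1, 2]].
All simple roots have the same length, so the diagram is simply laced. The associated Dynkin diagram is a chain of 2 nodes with single edges (A_2), so the type is A_2 (the algebra sl(3)).

A2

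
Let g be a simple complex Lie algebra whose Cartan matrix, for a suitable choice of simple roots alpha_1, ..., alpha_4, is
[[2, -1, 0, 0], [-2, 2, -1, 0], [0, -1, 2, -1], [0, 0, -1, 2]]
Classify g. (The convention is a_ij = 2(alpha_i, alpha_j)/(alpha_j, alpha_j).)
B_4

The matrix has rank 4 with 2's on the diagonal. Reading the off-diagonal entries as Dynkin edges (a single edge where a_ij = a_ji = -1; a double or triple edge where a_ij * a_ji = 2 or 3), the diagram is a chain of 4 nodes with a double edge at one end; the terminal node there is the unique short simple root (B_4). One simple-root ordering that puts it in standard form is (alpha_4, alpha_3, alpha_2, alpha_1). So the algebra is type B_4, i.e. so(9).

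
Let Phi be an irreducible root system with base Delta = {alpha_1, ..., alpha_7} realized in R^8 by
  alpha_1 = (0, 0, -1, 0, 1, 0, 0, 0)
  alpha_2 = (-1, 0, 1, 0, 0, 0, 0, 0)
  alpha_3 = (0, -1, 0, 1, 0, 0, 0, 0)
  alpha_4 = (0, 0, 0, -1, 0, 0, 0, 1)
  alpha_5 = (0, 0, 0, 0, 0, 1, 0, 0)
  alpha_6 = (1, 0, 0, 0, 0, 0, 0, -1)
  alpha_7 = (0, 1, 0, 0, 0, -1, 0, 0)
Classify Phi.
B_7

Compute the Cartan integers a_ij = 2(alpha_i, alpha_j)/(alpha_j, alpha_j); the resulting 7x7 Cartan matrix is
[[2, -1, 0, 0, 0, 0, 0], [-1, 2, 0, 0, 0, -1, 0], [0, 0, 2, -1, 0, 0, -1], [0, 0, -1, 2, 0, -1, 0], [0, 0, 0, 0, 2, 0, -1], [0, -1, 0, -1, 0, 2, 0], [0, 0, -1, 0, -2, 0, 2]].
The roots have two lengths (squared-length ratio 2:1); the short ones are alpha_{5}. The associated Dynkin diagram is a chain of 7 nodes with a double edge at one end; the terminal node there is the unique short simple root (B_7), so the type is B_7 (the algebra so(15)).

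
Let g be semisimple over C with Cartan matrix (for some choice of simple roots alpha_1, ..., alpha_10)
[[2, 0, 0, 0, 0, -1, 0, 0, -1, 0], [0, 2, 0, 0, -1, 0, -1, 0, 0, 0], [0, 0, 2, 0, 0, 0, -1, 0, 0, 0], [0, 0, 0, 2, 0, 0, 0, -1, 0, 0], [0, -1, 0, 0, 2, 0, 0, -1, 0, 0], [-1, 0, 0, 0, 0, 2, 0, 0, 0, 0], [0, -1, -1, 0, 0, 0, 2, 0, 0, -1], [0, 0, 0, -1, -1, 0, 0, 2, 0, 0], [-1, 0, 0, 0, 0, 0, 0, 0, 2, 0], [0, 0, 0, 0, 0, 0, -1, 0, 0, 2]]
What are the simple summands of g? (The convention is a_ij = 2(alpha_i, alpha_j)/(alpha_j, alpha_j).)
The diagram associated to this matrix has two connected components: the simple roots {alpha_1, alpha_6, alpha_9} form a chain of 3 nodes with single edges (A_3), and {alpha_2, alpha_3, alpha_4, alpha_5, alpha_7, alpha_8, alpha_10} form a chain of 5 nodes with a fork of two nodes at one end (D_7). A semisimple Lie algebra decomposes uniquely as the direct sum of simple ideals, one per connected component of its Dynkin diagram, so g ≅ A_3 ⊕ D_7 (dimension 15 + 91 = 106).

A_3 ⊕ D_7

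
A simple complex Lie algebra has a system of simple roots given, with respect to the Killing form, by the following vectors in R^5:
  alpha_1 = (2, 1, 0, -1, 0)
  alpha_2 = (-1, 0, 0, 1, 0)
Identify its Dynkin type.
G_2

Compute the Cartan integers a_ij = 2(alpha_i, alpha_j)/(alpha_j, alpha_j); the resulting 2x2 Cartan matrix is
[[2, -3], [-1, 2]].
The roots have two lengths (squared-length ratio 3:1); the short ones are alpha_{2}. The associated Dynkin diagram is two nodes joined by a triple edge (G_2), so the type is G_2.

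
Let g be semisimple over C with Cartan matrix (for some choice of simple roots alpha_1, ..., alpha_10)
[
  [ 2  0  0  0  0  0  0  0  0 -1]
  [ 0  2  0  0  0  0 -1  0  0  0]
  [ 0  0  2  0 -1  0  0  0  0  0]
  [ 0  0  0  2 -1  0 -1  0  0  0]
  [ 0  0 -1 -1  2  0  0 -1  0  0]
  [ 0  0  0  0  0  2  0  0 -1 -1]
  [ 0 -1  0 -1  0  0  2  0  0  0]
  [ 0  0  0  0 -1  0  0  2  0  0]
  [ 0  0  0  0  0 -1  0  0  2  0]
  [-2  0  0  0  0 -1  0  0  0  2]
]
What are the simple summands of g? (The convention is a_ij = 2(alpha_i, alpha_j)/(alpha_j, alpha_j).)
The diagram associated to this matrix has two connected components: the simple roots {alpha_1, alpha_6, alpha_9, alpha_10} form a chain of 4 nodes with a double edge at one end; the terminal node there is the unique short simple root (B_4), and {alpha_2, alpha_3, alpha_4, alpha_5, alpha_7, alpha_8} form a chain of 4 nodes with a fork of two nodes at one end (D_6). A semisimple Lie algebra decomposes uniquely as the direct sum of simple ideals, one per connected component of its Dynkin diagram, so g ≅ B_4 ⊕ D_6 (dimension 36 + 66 = 102).

B4 + D6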